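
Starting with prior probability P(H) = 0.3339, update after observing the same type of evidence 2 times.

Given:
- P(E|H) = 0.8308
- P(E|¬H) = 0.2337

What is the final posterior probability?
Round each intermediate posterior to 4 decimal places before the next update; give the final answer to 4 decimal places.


Sequential Bayesian updating:

Initial prior: P(H) = 0.3339

Update 1:
  P(E) = 0.8308 × 0.3339 + 0.2337 × 0.6661 = 0.27740412 + 0.15566757 = 0.43307169
  P(H|E) = 0.27740412 / 0.43307169 = 0.6406

Update 2:
  P(E) = 0.8308 × 0.6406 + 0.2337 × 0.3594 = 0.53221048 + 0.08399178 = 0.61620226
  P(H|E) = 0.53221048 / 0.61620226 = 0.8637

Final posterior: 0.8637


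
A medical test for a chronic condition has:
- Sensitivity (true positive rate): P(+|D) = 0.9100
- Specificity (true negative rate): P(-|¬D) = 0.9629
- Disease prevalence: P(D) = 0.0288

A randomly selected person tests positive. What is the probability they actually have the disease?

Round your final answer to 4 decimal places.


Let D = has disease, + = positive test

Given:
- P(D) = 0.0288 (prevalence)
- P(+|D) = 0.9100 (sensitivity)
- P(-|¬D) = 0.9629 (specificity)
- P(+|¬D) = 0.0371 (false positive rate = 1 - specificity)

Step 1: Find P(+)
P(+) = P(+|D)P(D) + P(+|¬D)P(¬D)
     = 0.9100 × 0.0288 + 0.0371 × 0.9712
     = 0.02620800 + 0.03603152
     = 0.06223952

Step 2: Apply Bayes' theorem for P(D|+)
P(D|+) = P(+|D)P(D) / P(+)
       = 0.02620800 / 0.06223952
       = 0.4211


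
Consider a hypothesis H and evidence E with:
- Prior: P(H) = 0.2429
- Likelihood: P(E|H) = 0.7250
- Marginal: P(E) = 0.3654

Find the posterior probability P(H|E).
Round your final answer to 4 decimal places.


Using Bayes' theorem:

P(H|E) = P(E|H) × P(H) / P(E)
       = 0.7250 × 0.2429 / 0.3654
       = 0.17610250 / 0.3654
       = 0.4819

The evidence strengthens our belief in H.
Prior: 0.2429 → Posterior: 0.4819


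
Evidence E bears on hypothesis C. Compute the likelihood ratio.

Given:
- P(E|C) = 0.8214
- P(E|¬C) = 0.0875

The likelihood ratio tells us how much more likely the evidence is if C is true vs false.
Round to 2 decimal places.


Likelihood Ratio (LR) = P(E|C) / P(E|¬C)

LR = 0.8214 / 0.0875
   = 9.39

The evidence is 9.39 times more likely if C is true than if C is false.
Because LR exceeds 1, E is evidence for C.


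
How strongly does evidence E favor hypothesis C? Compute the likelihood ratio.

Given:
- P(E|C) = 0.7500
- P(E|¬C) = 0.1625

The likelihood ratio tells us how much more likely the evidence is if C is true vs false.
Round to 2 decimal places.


Likelihood Ratio (LR) = P(E|C) / P(E|¬C)

LR = 0.7500 / 0.1625
   = 4.62

The evidence is 4.62 times more likely if C is true than if C is false.
Because LR exceeds 1, E is evidence for C.


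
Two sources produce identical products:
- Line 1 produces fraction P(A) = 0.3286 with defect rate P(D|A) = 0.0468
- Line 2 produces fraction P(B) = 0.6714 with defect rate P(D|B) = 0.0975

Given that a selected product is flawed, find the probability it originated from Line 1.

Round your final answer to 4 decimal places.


Let A = from Line 1, D = flawed

Given:
- P(A) = 0.3286, P(B) = 0.6714
- P(D|A) = 0.0468, P(D|B) = 0.0975

Step 1: Find P(D)
P(D) = P(D|A)P(A) + P(D|B)P(B)
     = 0.0468 × 0.3286 + 0.0975 × 0.6714
     = 0.01537848 + 0.06546150
     = 0.08083998

Step 2: Apply Bayes' theorem
P(A|D) = P(D|A)P(A) / P(D)
       = 0.01537848 / 0.08083998
       = 0.1902


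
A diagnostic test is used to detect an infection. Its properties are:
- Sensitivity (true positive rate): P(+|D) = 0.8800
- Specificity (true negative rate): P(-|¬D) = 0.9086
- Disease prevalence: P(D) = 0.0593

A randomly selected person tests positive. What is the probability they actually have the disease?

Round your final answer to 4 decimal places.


Let D = has disease, + = positive test

Given:
- P(D) = 0.0593 (prevalence)
- P(+|D) = 0.8800 (sensitivity)
- P(-|¬D) = 0.9086 (specificity)
- P(+|¬D) = 0.0914 (false positive rate = 1 - specificity)

Step 1: Find P(+)
P(+) = P(+|D)P(D) + P(+|¬D)P(¬D)
     = 0.8800 × 0.0593 + 0.0914 × 0.9407
     = 0.05218400 + 0.08597998
     = 0.13816398

Step 2: Apply Bayes' theorem for P(D|+)
P(D|+) = P(+|D)P(D) / P(+)
       = 0.05218400 / 0.13816398
       = 0.3777


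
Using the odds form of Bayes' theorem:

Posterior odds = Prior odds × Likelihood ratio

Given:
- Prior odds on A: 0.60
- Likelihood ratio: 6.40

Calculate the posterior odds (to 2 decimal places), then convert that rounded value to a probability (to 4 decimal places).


Step 1: Calculate posterior odds
Posterior odds = Prior odds × LR
               = 0.60 × 6.40
               = 3.84

Step 2: Convert to probability
P(A|E) = Posterior odds / (1 + Posterior odds)
       = 3.84 / (1 + 3.84)
       = 3.84 / 4.84
       = 0.7934

The evidence increased P(A) from 0.3750 to 0.7934.


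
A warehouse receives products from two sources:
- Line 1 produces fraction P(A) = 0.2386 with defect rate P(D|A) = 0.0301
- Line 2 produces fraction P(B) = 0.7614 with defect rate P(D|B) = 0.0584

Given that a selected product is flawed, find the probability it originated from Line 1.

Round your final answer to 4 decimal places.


Let A = from Line 1, D = flawed

Given:
- P(A) = 0.2386, P(B) = 0.7614
- P(D|A) = 0.0301, P(D|B) = 0.0584

Step 1: Find P(D)
P(D) = P(D|A)P(A) + P(D|B)P(B)
     = 0.0301 × 0.2386 + 0.0584 × 0.7614
     = 0.00718186 + 0.04446576
     = 0.05164762

Step 2: Apply Bayes' theorem
P(A|D) = P(D|A)P(A) / P(D)
       = 0.00718186 / 0.05164762
       = 0.1391


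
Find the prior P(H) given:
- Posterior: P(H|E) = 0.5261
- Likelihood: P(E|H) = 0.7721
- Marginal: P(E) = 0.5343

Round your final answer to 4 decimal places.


From Bayes' theorem: P(H|E) = P(E|H) × P(H) / P(E)

Rearranging for P(H):
P(H) = P(H|E) × P(E) / P(E|H)
     = 0.5261 × 0.5343 / 0.7721
     = 0.28109523 / 0.7721
     = 0.3641


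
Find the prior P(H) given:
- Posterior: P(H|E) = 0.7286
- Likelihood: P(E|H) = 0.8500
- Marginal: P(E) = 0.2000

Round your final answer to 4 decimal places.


From Bayes' theorem: P(H|E) = P(E|H) × P(H) / P(E)

Rearranging for P(H):
P(H) = P(H|E) × P(E) / P(E|H)
     = 0.7286 × 0.2000 / 0.8500
     = 0.14572000 / 0.8500
     = 0.1714


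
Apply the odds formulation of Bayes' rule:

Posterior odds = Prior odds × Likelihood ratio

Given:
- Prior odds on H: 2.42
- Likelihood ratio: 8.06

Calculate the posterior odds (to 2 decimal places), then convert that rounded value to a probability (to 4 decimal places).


Step 1: Calculate posterior odds
Posterior odds = Prior odds × LR
               = 2.42 × 8.06
               = 19.51

Step 2: Convert to probability
P(H|E) = Posterior odds / (1 + Posterior odds)
       = 19.51 / (1 + 19.51)
       = 19.51 / 20.51
       = 0.9512

The evidence increased P(H) from 0.7076 to 0.9512.


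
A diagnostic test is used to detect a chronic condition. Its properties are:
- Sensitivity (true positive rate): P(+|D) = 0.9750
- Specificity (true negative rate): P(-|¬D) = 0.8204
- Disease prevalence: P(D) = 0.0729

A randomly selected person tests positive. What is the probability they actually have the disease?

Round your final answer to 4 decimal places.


Let D = has disease, + = positive test

Given:
- P(D) = 0.0729 (prevalence)
- P(+|D) = 0.9750 (sensitivity)
- P(-|¬D) = 0.8204 (specificity)
- P(+|¬D) = 0.1796 (false positive rate = 1 - specificity)

Step 1: Find P(+)
P(+) = P(+|D)P(D) + P(+|¬D)P(¬D)
     = 0.9750 × 0.0729 + 0.1796 × 0.9271
     = 0.07107750 + 0.16650716
     = 0.23758466

Step 2: Apply Bayes' theorem for P(D|+)
P(D|+) = P(+|D)P(D) / P(+)
       = 0.07107750 / 0.23758466
       = 0.2992


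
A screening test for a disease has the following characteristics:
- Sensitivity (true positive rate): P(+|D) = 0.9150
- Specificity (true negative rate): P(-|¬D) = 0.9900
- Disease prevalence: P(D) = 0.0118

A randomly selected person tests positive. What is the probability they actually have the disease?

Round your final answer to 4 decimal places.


Let D = has disease, + = positive test

Given:
- P(D) = 0.0118 (prevalence)
- P(+|D) = 0.9150 (sensitivity)
- P(-|¬D) = 0.9900 (specificity)
- P(+|¬D) = 0.0100 (false positive rate = 1 - specificity)

Step 1: Find P(+)
P(+) = P(+|D)P(D) + P(+|¬D)P(¬D)
     = 0.9150 × 0.0118 + 0.0100 × 0.9882
     = 0.01079700 + 0.00988200
     = 0.02067900

Step 2: Apply Bayes' theorem for P(D|+)
P(D|+) = P(+|D)P(D) / P(+)
       = 0.01079700 / 0.02067900
       = 0.5221


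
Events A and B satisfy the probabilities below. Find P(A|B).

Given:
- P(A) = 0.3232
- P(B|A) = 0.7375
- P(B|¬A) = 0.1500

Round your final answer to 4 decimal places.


Bayes' theorem: P(A|B) = P(B|A) × P(A) / P(B)

Step 1: Calculate P(B) using law of total probability
P(B) = P(B|A)P(A) + P(B|¬A)P(¬A)
     = 0.7375 × 0.3232 + 0.1500 × 0.6768
     = 0.23836000 + 0.10152000
     = 0.33988000

Step 2: Apply Bayes' theorem
P(A|B) = P(B|A) × P(A) / P(B)
       = 0.23836000 / 0.33988000
       = 0.7013


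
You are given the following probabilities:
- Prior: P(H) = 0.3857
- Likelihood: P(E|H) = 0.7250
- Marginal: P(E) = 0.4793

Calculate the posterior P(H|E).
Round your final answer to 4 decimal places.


Using Bayes' theorem:

P(H|E) = P(E|H) × P(H) / P(E)
       = 0.7250 × 0.3857 / 0.4793
       = 0.27963250 / 0.4793
       = 0.5834

The evidence strengthens our belief in H.
Prior: 0.3857 → Posterior: 0.5834


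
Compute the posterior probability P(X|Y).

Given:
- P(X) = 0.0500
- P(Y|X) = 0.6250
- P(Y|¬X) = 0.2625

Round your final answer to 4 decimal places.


Bayes' theorem: P(X|Y) = P(Y|X) × P(X) / P(Y)

Step 1: Calculate P(Y) using law of total probability
P(Y) = P(Y|X)P(X) + P(Y|¬X)P(¬X)
     = 0.6250 × 0.0500 + 0.2625 × 0.9500
     = 0.03125000 + 0.24937500
     = 0.28062500

Step 2: Apply Bayes' theorem
P(X|Y) = P(Y|X) × P(X) / P(Y)
       = 0.03125000 / 0.28062500
       = 0.1114


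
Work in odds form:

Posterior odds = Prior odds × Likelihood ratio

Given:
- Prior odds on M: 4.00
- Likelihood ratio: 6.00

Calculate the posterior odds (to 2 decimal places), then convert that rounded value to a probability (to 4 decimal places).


Step 1: Calculate posterior odds
Posterior odds = Prior odds × LR
               = 4.00 × 6.00
               = 24.00

Step 2: Convert to probability
P(M|E) = Posterior odds / (1 + Posterior odds)
       = 24.00 / (1 + 24.00)
       = 24.00 / 25.00
       = 0.9600

The evidence increased P(M) from 0.8000 to 0.9600.


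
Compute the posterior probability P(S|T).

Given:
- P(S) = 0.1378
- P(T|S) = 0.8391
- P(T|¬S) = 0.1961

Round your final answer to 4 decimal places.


Bayes' theorem: P(S|T) = P(T|S) × P(S) / P(T)

Step 1: Calculate P(T) using law of total probability
P(T) = P(T|S)P(S) + P(T|¬S)P(¬S)
     = 0.8391 × 0.1378 + 0.1961 × 0.8622
     = 0.11562798 + 0.16907742
     = 0.28470540

Step 2: Apply Bayes' theorem
P(S|T) = P(T|S) × P(S) / P(T)
       = 0.11562798 / 0.28470540
       = 0.4061


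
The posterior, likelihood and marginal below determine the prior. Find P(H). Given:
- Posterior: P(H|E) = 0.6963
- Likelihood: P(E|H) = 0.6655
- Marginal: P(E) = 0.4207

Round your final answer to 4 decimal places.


From Bayes' theorem: P(H|E) = P(E|H) × P(H) / P(E)

Rearranging for P(H):
P(H) = P(H|E) × P(E) / P(E|H)
     = 0.6963 × 0.4207 / 0.6655
     = 0.29293341 / 0.6655
     = 0.4402


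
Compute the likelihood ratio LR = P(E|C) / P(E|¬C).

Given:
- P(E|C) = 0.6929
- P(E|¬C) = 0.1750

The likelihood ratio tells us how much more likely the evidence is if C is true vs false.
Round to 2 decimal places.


Likelihood Ratio (LR) = P(E|C) / P(E|¬C)

LR = 0.6929 / 0.1750
   = 3.96

The evidence is 3.96 times more likely if C is true than if C is false.
LR > 1, so observing E raises the odds in favor of C.


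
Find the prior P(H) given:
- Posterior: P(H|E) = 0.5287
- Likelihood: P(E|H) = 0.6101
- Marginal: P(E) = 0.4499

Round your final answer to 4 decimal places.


From Bayes' theorem: P(H|E) = P(E|H) × P(H) / P(E)

Rearranging for P(H):
P(H) = P(H|E) × P(E) / P(E|H)
     = 0.5287 × 0.4499 / 0.6101
     = 0.23786213 / 0.6101
     = 0.3899


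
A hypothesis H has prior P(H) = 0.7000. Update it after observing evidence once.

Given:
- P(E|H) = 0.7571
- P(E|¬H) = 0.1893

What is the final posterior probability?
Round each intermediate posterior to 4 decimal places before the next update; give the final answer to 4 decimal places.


Sequential Bayesian updating:

Initial prior: P(H) = 0.7000

Update 1:
  P(E) = 0.7571 × 0.7000 + 0.1893 × 0.3000 = 0.52997000 + 0.05679000 = 0.58676000
  P(H|E) = 0.52997000 / 0.58676000 = 0.9032

Final posterior: 0.9032


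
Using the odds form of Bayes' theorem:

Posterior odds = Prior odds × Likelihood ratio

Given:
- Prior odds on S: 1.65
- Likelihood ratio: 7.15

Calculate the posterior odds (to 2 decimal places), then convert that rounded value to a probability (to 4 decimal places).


Step 1: Calculate posterior odds
Posterior odds = Prior odds × LR
               = 1.65 × 7.15
               = 11.80

Step 2: Convert to probability
P(S|E) = Posterior odds / (1 + Posterior odds)
       = 11.80 / (1 + 11.80)
       = 11.80 / 12.80
       = 0.9219

The evidence increased P(S) from 0.6226 to 0.9219.


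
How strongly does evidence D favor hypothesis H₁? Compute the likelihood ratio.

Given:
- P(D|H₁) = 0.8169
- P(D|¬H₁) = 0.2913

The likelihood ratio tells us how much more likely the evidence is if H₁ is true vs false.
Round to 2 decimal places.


Likelihood Ratio (LR) = P(D|H₁) / P(D|¬H₁)

LR = 0.8169 / 0.2913
   = 2.80

The evidence is 2.80 times more likely if H₁ is true than if H₁ is false.
Because LR exceeds 1, D is evidence for H₁.


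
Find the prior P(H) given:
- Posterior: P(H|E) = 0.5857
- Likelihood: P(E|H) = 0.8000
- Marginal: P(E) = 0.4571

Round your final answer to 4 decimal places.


From Bayes' theorem: P(H|E) = P(E|H) × P(H) / P(E)

Rearranging for P(H):
P(H) = P(H|E) × P(E) / P(E|H)
     = 0.5857 × 0.4571 / 0.8000
     = 0.26772347 / 0.8000
     = 0.3347


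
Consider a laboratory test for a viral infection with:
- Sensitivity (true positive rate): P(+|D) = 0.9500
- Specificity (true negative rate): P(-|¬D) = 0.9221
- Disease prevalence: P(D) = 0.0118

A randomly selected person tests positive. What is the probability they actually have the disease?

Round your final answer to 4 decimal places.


Let D = has disease, + = positive test

Given:
- P(D) = 0.0118 (prevalence)
- P(+|D) = 0.9500 (sensitivity)
- P(-|¬D) = 0.9221 (specificity)
- P(+|¬D) = 0.0779 (false positive rate = 1 - specificity)

Step 1: Find P(+)
P(+) = P(+|D)P(D) + P(+|¬D)P(¬D)
     = 0.9500 × 0.0118 + 0.0779 × 0.9882
     = 0.01121000 + 0.07698078
     = 0.08819078

Step 2: Apply Bayes' theorem for P(D|+)
P(D|+) = P(+|D)P(D) / P(+)
       = 0.01121000 / 0.08819078
       = 0.1271


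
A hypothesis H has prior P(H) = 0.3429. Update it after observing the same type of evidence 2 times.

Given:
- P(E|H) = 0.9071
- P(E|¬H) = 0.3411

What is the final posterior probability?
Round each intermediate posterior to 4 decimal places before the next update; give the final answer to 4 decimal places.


Sequential Bayesian updating:

Initial prior: P(H) = 0.3429

Update 1:
  P(E) = 0.9071 × 0.3429 + 0.3411 × 0.6571 = 0.31104459 + 0.22413681 = 0.53518140
  P(H|E) = 0.31104459 / 0.53518140 = 0.5812

Update 2:
  P(E) = 0.9071 × 0.5812 + 0.3411 × 0.4188 = 0.52720652 + 0.14285268 = 0.67005920
  P(H|E) = 0.52720652 / 0.67005920 = 0.7868

Final posterior: 0.7868


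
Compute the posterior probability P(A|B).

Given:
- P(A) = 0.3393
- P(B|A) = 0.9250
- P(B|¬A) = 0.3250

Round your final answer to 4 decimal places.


Bayes' theorem: P(A|B) = P(B|A) × P(A) / P(B)

Step 1: Calculate P(B) using law of total probability
P(B) = P(B|A)P(A) + P(B|¬A)P(¬A)
     = 0.9250 × 0.3393 + 0.3250 × 0.6607
     = 0.31385250 + 0.21472750
     = 0.52858000

Step 2: Apply Bayes' theorem
P(A|B) = P(B|A) × P(A) / P(B)
       = 0.31385250 / 0.52858000
       = 0.5938


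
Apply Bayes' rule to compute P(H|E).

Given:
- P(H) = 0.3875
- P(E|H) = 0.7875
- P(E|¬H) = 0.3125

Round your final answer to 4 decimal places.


Bayes' theorem: P(H|E) = P(E|H) × P(H) / P(E)

Step 1: Calculate P(E) using law of total probability
P(E) = P(E|H)P(H) + P(E|¬H)P(¬H)
     = 0.7875 × 0.3875 + 0.3125 × 0.6125
     = 0.30515625 + 0.19140625
     = 0.49656250

Step 2: Apply Bayes' theorem
P(H|E) = P(E|H) × P(H) / P(E)
       = 0.30515625 / 0.49656250
       = 0.6145


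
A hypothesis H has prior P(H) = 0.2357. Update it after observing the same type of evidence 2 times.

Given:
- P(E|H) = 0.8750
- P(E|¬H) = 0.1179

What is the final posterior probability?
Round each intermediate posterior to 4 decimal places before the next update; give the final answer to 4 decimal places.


Sequential Bayesian updating:

Initial prior: P(H) = 0.2357

Update 1:
  P(E) = 0.8750 × 0.2357 + 0.1179 × 0.7643 = 0.20623750 + 0.09011097 = 0.29634847
  P(H|E) = 0.20623750 / 0.29634847 = 0.6959

Update 2:
  P(E) = 0.8750 × 0.6959 + 0.1179 × 0.3041 = 0.60891250 + 0.03585339 = 0.64476589
  P(H|E) = 0.60891250 / 0.64476589 = 0.9444

Final posterior: 0.9444


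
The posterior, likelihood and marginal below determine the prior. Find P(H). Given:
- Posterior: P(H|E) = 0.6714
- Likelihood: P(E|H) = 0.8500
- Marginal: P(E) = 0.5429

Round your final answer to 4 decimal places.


From Bayes' theorem: P(H|E) = P(E|H) × P(H) / P(E)

Rearranging for P(H):
P(H) = P(H|E) × P(E) / P(E|H)
     = 0.6714 × 0.5429 / 0.8500
     = 0.36450306 / 0.8500
     = 0.4288


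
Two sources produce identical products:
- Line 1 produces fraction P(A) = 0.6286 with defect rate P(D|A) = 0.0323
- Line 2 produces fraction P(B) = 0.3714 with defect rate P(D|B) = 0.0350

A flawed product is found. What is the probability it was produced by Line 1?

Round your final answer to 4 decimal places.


Let A = from Line 1, D = flawed

Given:
- P(A) = 0.6286, P(B) = 0.3714
- P(D|A) = 0.0323, P(D|B) = 0.0350

Step 1: Find P(D)
P(D) = P(D|A)P(A) + P(D|B)P(B)
     = 0.0323 × 0.6286 + 0.0350 × 0.3714
     = 0.02030378 + 0.01299900
     = 0.03330278

Step 2: Apply Bayes' theorem
P(A|D) = P(D|A)P(A) / P(D)
       = 0.02030378 / 0.03330278
       = 0.6097


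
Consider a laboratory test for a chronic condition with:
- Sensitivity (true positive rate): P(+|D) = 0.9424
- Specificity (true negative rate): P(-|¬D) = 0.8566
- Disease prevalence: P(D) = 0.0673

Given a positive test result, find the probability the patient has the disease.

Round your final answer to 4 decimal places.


Let D = has disease, + = positive test

Given:
- P(D) = 0.0673 (prevalence)
- P(+|D) = 0.9424 (sensitivity)
- P(-|¬D) = 0.8566 (specificity)
- P(+|¬D) = 0.1434 (false positive rate = 1 - specificity)

Step 1: Find P(+)
P(+) = P(+|D)P(D) + P(+|¬D)P(¬D)
     = 0.9424 × 0.0673 + 0.1434 × 0.9327
     = 0.06342352 + 0.13374918
     = 0.19717270

Step 2: Apply Bayes' theorem for P(D|+)
P(D|+) = P(+|D)P(D) / P(+)
       = 0.06342352 / 0.19717270
       = 0.3217


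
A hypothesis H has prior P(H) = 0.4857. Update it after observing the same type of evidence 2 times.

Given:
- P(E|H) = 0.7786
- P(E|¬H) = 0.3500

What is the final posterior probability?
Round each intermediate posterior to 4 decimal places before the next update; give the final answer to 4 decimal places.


Sequential Bayesian updating:

Initial prior: P(H) = 0.4857

Update 1:
  P(E) = 0.7786 × 0.4857 + 0.3500 × 0.5143 = 0.37816602 + 0.18000500 = 0.55817102
  P(H|E) = 0.37816602 / 0.55817102 = 0.6775

Update 2:
  P(E) = 0.7786 × 0.6775 + 0.3500 × 0.3225 = 0.52750150 + 0.11287500 = 0.64037650
  P(H|E) = 0.52750150 / 0.64037650 = 0.8237

Final posterior: 0.8237


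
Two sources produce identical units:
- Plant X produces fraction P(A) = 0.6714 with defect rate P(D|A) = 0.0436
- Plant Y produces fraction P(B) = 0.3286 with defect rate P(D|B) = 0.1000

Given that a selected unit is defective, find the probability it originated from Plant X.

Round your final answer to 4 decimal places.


Let A = from Plant X, D = defective

Given:
- P(A) = 0.6714, P(B) = 0.3286
- P(D|A) = 0.0436, P(D|B) = 0.1000

Step 1: Find P(D)
P(D) = P(D|A)P(A) + P(D|B)P(B)
     = 0.0436 × 0.6714 + 0.1000 × 0.3286
     = 0.02927304 + 0.03286000
     = 0.06213304

Step 2: Apply Bayes' theorem
P(A|D) = P(D|A)P(A) / P(D)
       = 0.02927304 / 0.06213304
       = 0.4711


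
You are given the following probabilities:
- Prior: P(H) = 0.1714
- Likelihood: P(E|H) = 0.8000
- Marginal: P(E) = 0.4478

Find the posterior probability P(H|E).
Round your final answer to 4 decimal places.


Using Bayes' theorem:

P(H|E) = P(E|H) × P(H) / P(E)
       = 0.8000 × 0.1714 / 0.4478
       = 0.13712000 / 0.4478
       = 0.3062

The evidence strengthens our belief in H.
Prior: 0.1714 → Posterior: 0.3062


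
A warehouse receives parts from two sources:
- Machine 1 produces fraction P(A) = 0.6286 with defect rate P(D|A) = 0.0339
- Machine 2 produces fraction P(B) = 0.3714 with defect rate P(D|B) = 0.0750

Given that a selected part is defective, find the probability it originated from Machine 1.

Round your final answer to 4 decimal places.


Let A = from Machine 1, D = defective

Given:
- P(A) = 0.6286, P(B) = 0.3714
- P(D|A) = 0.0339, P(D|B) = 0.0750

Step 1: Find P(D)
P(D) = P(D|A)P(A) + P(D|B)P(B)
     = 0.0339 × 0.6286 + 0.0750 × 0.3714
     = 0.02130954 + 0.02785500
     = 0.04916454

Step 2: Apply Bayes' theorem
P(A|D) = P(D|A)P(A) / P(D)
       = 0.02130954 / 0.04916454
       = 0.4334


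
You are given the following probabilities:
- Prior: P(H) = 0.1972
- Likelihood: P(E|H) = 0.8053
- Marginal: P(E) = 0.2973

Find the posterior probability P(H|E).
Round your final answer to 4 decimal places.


Using Bayes' theorem:

P(H|E) = P(E|H) × P(H) / P(E)
       = 0.8053 × 0.1972 / 0.2973
       = 0.15880516 / 0.2973
       = 0.5342

The evidence strengthens our belief in H.
Prior: 0.1972 → Posterior: 0.5342


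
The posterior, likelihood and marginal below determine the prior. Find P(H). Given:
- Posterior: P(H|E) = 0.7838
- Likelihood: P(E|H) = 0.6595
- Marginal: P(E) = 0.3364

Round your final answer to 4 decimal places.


From Bayes' theorem: P(H|E) = P(E|H) × P(H) / P(E)

Rearranging for P(H):
P(H) = P(H|E) × P(E) / P(E|H)
     = 0.7838 × 0.3364 / 0.6595
     = 0.26367032 / 0.6595
     = 0.3998


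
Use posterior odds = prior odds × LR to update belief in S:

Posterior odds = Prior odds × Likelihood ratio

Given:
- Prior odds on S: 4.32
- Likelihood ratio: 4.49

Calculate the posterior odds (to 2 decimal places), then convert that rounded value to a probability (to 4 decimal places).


Step 1: Calculate posterior odds
Posterior odds = Prior odds × LR
               = 4.32 × 4.49
               = 19.40

Step 2: Convert to probability
P(S|E) = Posterior odds / (1 + Posterior odds)
       = 19.40 / (1 + 19.40)
       = 19.40 / 20.40
       = 0.9510

The evidence increased P(S) from 0.8120 to 0.9510.


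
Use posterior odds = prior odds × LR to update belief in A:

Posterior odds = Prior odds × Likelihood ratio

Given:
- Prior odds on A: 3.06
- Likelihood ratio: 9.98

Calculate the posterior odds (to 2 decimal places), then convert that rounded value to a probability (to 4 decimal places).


Step 1: Calculate posterior odds
Posterior odds = Prior odds × LR
               = 3.06 × 9.98
               = 30.54

Step 2: Convert to probability
P(A|E) = Posterior odds / (1 + Posterior odds)
       = 30.54 / (1 + 30.54)
       = 30.54 / 31.54
       = 0.9683

The evidence increased P(A) from 0.7537 to 0.9683.


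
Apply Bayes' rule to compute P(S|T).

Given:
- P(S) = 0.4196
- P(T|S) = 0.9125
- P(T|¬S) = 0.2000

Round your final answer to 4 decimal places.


Bayes' theorem: P(S|T) = P(T|S) × P(S) / P(T)

Step 1: Calculate P(T) using law of total probability
P(T) = P(T|S)P(S) + P(T|¬S)P(¬S)
     = 0.9125 × 0.4196 + 0.2000 × 0.5804
     = 0.38288500 + 0.11608000
     = 0.49896500

Step 2: Apply Bayes' theorem
P(S|T) = P(T|S) × P(S) / P(T)
       = 0.38288500 / 0.49896500
       = 0.7674


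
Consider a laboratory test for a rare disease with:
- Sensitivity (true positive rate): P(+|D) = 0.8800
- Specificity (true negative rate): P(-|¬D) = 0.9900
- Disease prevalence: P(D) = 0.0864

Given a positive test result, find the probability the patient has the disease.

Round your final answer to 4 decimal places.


Let D = has disease, + = positive test

Given:
- P(D) = 0.0864 (prevalence)
- P(+|D) = 0.8800 (sensitivity)
- P(-|¬D) = 0.9900 (specificity)
- P(+|¬D) = 0.0100 (false positive rate = 1 - specificity)

Step 1: Find P(+)
P(+) = P(+|D)P(D) + P(+|¬D)P(¬D)
     = 0.8800 × 0.0864 + 0.0100 × 0.9136
     = 0.07603200 + 0.00913600
     = 0.08516800

Step 2: Apply Bayes' theorem for P(D|+)
P(D|+) = P(+|D)P(D) / P(+)
       = 0.07603200 / 0.08516800
       = 0.8927


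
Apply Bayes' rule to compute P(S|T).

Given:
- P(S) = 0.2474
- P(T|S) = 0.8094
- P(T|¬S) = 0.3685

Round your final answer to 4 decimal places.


Bayes' theorem: P(S|T) = P(T|S) × P(S) / P(T)

Step 1: Calculate P(T) using law of total probability
P(T) = P(T|S)P(S) + P(T|¬S)P(¬S)
     = 0.8094 × 0.2474 + 0.3685 × 0.7526
     = 0.20024556 + 0.27733310
     = 0.47757866

Step 2: Apply Bayes' theorem
P(S|T) = P(T|S) × P(S) / P(T)
       = 0.20024556 / 0.47757866
       = 0.4193


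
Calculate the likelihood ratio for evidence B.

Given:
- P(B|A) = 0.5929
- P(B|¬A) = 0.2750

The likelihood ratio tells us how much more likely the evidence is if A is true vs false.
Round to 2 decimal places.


Likelihood Ratio (LR) = P(B|A) / P(B|¬A)

LR = 0.5929 / 0.2750
   = 2.16

The evidence is 2.16 times more likely if A is true than if A is false.
Because LR exceeds 1, B is evidence for A.


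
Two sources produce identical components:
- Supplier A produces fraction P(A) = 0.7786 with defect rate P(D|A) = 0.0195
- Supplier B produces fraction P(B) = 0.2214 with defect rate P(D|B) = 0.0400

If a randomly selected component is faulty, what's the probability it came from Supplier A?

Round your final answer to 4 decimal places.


Let A = from Supplier A, D = faulty

Given:
- P(A) = 0.7786, P(B) = 0.2214
- P(D|A) = 0.0195, P(D|B) = 0.0400

Step 1: Find P(D)
P(D) = P(D|A)P(A) + P(D|B)P(B)
     = 0.0195 × 0.7786 + 0.0400 × 0.2214
     = 0.01518270 + 0.00885600
     = 0.02403870

Step 2: Apply Bayes' theorem
P(A|D) = P(D|A)P(A) / P(D)
       = 0.01518270 / 0.02403870
       = 0.6316


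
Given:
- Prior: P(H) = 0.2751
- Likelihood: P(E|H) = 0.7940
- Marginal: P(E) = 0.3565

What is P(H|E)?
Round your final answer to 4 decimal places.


Using Bayes' theorem:

P(H|E) = P(E|H) × P(H) / P(E)
       = 0.7940 × 0.2751 / 0.3565
       = 0.21842940 / 0.3565
       = 0.6127

The evidence strengthens our belief in H.
Prior: 0.2751 → Posterior: 0.6127


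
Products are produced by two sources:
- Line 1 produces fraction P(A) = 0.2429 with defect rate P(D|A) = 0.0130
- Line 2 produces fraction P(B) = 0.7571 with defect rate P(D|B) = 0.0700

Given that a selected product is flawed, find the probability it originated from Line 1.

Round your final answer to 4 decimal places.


Let A = from Line 1, D = flawed

Given:
- P(A) = 0.2429, P(B) = 0.7571
- P(D|A) = 0.0130, P(D|B) = 0.0700

Step 1: Find P(D)
P(D) = P(D|A)P(A) + P(D|B)P(B)
     = 0.0130 × 0.2429 + 0.0700 × 0.7571
     = 0.00315770 + 0.05299700
     = 0.05615470

Step 2: Apply Bayes' theorem
P(A|D) = P(D|A)P(A) / P(D)
       = 0.00315770 / 0.05615470
       = 0.0562


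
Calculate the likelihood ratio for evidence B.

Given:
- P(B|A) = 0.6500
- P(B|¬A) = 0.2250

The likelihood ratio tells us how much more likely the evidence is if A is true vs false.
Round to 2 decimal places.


Likelihood Ratio (LR) = P(B|A) / P(B|¬A)

LR = 0.6500 / 0.2250
   = 2.89

The evidence is 2.89 times more likely if A is true than if A is false.
Because LR exceeds 1, B is evidence for A.


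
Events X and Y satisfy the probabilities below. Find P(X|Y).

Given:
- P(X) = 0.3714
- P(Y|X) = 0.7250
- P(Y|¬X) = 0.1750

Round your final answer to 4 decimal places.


Bayes' theorem: P(X|Y) = P(Y|X) × P(X) / P(Y)

Step 1: Calculate P(Y) using law of total probability
P(Y) = P(Y|X)P(X) + P(Y|¬X)P(¬X)
     = 0.7250 × 0.3714 + 0.1750 × 0.6286
     = 0.26926500 + 0.11000500
     = 0.37927000

Step 2: Apply Bayes' theorem
P(X|Y) = P(Y|X) × P(X) / P(Y)
       = 0.26926500 / 0.37927000
       = 0.7100


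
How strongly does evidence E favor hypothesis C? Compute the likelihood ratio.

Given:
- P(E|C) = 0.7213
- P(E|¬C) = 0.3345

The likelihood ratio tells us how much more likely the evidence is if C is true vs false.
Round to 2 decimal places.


Likelihood Ratio (LR) = P(E|C) / P(E|¬C)

LR = 0.7213 / 0.3345
   = 2.16

The evidence is 2.16 times more likely if C is true than if C is false.
Because LR exceeds 1, E is evidence for C.


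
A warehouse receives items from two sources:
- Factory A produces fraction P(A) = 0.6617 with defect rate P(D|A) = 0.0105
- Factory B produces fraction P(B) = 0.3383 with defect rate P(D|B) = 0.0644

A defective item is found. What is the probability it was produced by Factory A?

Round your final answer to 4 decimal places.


Let A = from Factory A, D = defective

Given:
- P(A) = 0.6617, P(B) = 0.3383
- P(D|A) = 0.0105, P(D|B) = 0.0644

Step 1: Find P(D)
P(D) = P(D|A)P(A) + P(D|B)P(B)
     = 0.0105 × 0.6617 + 0.0644 × 0.3383
     = 0.00694785 + 0.02178652
     = 0.02873437

Step 2: Apply Bayes' theorem
P(A|D) = P(D|A)P(A) / P(D)
       = 0.00694785 / 0.02873437
       = 0.2418


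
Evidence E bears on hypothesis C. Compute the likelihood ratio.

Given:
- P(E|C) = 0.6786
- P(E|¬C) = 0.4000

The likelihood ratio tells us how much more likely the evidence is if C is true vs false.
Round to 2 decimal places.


Likelihood Ratio (LR) = P(E|C) / P(E|¬C)

LR = 0.6786 / 0.4000
   = 1.70

The evidence is 1.70 times more likely if C is true than if C is false.
Because LR exceeds 1, E is evidence for C.


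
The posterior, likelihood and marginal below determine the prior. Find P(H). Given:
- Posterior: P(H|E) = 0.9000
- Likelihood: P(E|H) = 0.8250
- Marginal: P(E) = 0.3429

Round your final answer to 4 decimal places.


From Bayes' theorem: P(H|E) = P(E|H) × P(H) / P(E)

Rearranging for P(H):
P(H) = P(H|E) × P(E) / P(E|H)
     = 0.9000 × 0.3429 / 0.8250
     = 0.30861000 / 0.8250
     = 0.3741


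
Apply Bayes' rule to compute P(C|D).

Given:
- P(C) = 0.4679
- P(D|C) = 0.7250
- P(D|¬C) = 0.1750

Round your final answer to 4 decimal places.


Bayes' theorem: P(C|D) = P(D|C) × P(C) / P(D)

Step 1: Calculate P(D) using law of total probability
P(D) = P(D|C)P(C) + P(D|¬C)P(¬C)
     = 0.7250 × 0.4679 + 0.1750 × 0.5321
     = 0.33922750 + 0.09311750
     = 0.43234500

Step 2: Apply Bayes' theorem
P(C|D) = P(D|C) × P(C) / P(D)
       = 0.33922750 / 0.43234500
       = 0.7846


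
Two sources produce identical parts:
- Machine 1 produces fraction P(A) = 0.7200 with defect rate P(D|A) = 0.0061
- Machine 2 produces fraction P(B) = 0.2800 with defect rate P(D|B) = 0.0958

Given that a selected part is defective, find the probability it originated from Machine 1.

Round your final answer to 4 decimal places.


Let A = from Machine 1, D = defective

Given:
- P(A) = 0.7200, P(B) = 0.2800
- P(D|A) = 0.0061, P(D|B) = 0.0958

Step 1: Find P(D)
P(D) = P(D|A)P(A) + P(D|B)P(B)
     = 0.0061 × 0.7200 + 0.0958 × 0.2800
     = 0.00439200 + 0.02682400
     = 0.03121600

Step 2: Apply Bayes' theorem
P(A|D) = P(D|A)P(A) / P(D)
       = 0.00439200 / 0.03121600
       = 0.1407


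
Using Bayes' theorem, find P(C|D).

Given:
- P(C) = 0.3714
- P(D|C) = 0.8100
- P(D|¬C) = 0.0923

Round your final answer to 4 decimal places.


Bayes' theorem: P(C|D) = P(D|C) × P(C) / P(D)

Step 1: Calculate P(D) using law of total probability
P(D) = P(D|C)P(C) + P(D|¬C)P(¬C)
     = 0.8100 × 0.3714 + 0.0923 × 0.6286
     = 0.30083400 + 0.05801978
     = 0.35885378

Step 2: Apply Bayes' theorem
P(C|D) = P(D|C) × P(C) / P(D)
       = 0.30083400 / 0.35885378
       = 0.8383


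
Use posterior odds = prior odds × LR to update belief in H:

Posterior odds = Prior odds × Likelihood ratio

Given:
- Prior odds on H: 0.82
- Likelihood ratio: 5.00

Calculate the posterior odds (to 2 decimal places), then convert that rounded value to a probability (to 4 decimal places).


Step 1: Calculate posterior odds
Posterior odds = Prior odds × LR
               = 0.82 × 5.00
               = 4.10

Step 2: Convert to probability
P(H|E) = Posterior odds / (1 + Posterior odds)
       = 4.10 / (1 + 4.10)
       = 4.10 / 5.10
       = 0.8039

The evidence increased P(H) from 0.4505 to 0.8039.


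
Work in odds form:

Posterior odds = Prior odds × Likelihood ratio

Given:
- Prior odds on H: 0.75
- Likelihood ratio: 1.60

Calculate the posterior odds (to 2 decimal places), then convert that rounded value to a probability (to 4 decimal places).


Step 1: Calculate posterior odds
Posterior odds = Prior odds × LR
               = 0.75 × 1.60
               = 1.20

Step 2: Convert to probability
P(H|E) = Posterior odds / (1 + Posterior odds)
       = 1.20 / (1 + 1.20)
       = 1.20 / 2.20
       = 0.5455

The evidence increased P(H) from 0.4286 to 0.5455.


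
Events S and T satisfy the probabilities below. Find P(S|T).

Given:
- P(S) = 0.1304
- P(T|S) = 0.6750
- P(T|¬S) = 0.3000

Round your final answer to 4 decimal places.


Bayes' theorem: P(S|T) = P(T|S) × P(S) / P(T)

Step 1: Calculate P(T) using law of total probability
P(T) = P(T|S)P(S) + P(T|¬S)P(¬S)
     = 0.6750 × 0.1304 + 0.3000 × 0.8696
     = 0.08802000 + 0.26088000
     = 0.34890000

Step 2: Apply Bayes' theorem
P(S|T) = P(T|S) × P(S) / P(T)
       = 0.08802000 / 0.34890000
       = 0.2523


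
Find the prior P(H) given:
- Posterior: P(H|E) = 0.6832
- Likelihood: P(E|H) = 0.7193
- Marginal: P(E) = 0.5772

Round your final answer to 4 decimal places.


From Bayes' theorem: P(H|E) = P(E|H) × P(H) / P(E)

Rearranging for P(H):
P(H) = P(H|E) × P(E) / P(E|H)
     = 0.6832 × 0.5772 / 0.7193
     = 0.39434304 / 0.7193
     = 0.5482


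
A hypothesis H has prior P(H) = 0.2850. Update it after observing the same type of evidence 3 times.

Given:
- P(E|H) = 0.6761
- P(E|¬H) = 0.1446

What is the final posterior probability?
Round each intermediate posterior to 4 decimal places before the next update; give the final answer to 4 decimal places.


Sequential Bayesian updating:

Initial prior: P(H) = 0.2850

Update 1:
  P(E) = 0.6761 × 0.2850 + 0.1446 × 0.7150 = 0.19268850 + 0.10338900 = 0.29607750
  P(H|E) = 0.19268850 / 0.29607750 = 0.6508

Update 2:
  P(E) = 0.6761 × 0.6508 + 0.1446 × 0.3492 = 0.44000588 + 0.05049432 = 0.49050020
  P(H|E) = 0.44000588 / 0.49050020 = 0.8971

Update 3:
  P(E) = 0.6761 × 0.8971 + 0.1446 × 0.1029 = 0.60652931 + 0.01487934 = 0.62140865
  P(H|E) = 0.60652931 / 0.62140865 = 0.9761

Final posterior: 0.9761


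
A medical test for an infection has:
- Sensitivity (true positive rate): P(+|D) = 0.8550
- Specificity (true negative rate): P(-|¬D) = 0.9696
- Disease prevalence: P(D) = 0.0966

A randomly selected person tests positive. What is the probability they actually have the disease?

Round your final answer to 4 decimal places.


Let D = has disease, + = positive test

Given:
- P(D) = 0.0966 (prevalence)
- P(+|D) = 0.8550 (sensitivity)
- P(-|¬D) = 0.9696 (specificity)
- P(+|¬D) = 0.0304 (false positive rate = 1 - specificity)

Step 1: Find P(+)
P(+) = P(+|D)P(D) + P(+|¬D)P(¬D)
     = 0.8550 × 0.0966 + 0.0304 × 0.9034
     = 0.08259300 + 0.02746336
     = 0.11005636

Step 2: Apply Bayes' theorem for P(D|+)
P(D|+) = P(+|D)P(D) / P(+)
       = 0.08259300 / 0.11005636
       = 0.7505


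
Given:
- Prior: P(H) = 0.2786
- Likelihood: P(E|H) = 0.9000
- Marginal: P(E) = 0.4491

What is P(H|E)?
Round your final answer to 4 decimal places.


Using Bayes' theorem:

P(H|E) = P(E|H) × P(H) / P(E)
       = 0.9000 × 0.2786 / 0.4491
       = 0.25074000 / 0.4491
       = 0.5583

The evidence strengthens our belief in H.
Prior: 0.2786 → Posterior: 0.5583


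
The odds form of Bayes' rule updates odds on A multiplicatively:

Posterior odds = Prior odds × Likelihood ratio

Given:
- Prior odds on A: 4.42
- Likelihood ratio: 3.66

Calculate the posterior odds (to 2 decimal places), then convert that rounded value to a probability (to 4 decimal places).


Step 1: Calculate posterior odds
Posterior odds = Prior odds × LR
               = 4.42 × 3.66
               = 16.18

Step 2: Convert to probability
P(A|E) = Posterior odds / (1 + Posterior odds)
       = 16.18 / (1 + 16.18)
       = 16.18 / 17.18
       = 0.9418

The evidence increased P(A) from 0.8155 to 0.9418.


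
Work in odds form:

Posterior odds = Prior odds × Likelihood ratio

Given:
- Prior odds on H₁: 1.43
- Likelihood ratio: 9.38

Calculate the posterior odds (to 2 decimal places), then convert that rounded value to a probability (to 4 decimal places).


Step 1: Calculate posterior odds
Posterior odds = Prior odds × LR
               = 1.43 × 9.38
               = 13.41

Step 2: Convert to probability
P(H₁|E) = Posterior odds / (1 + Posterior odds)
       = 13.41 / (1 + 13.41)
       = 13.41 / 14.41
       = 0.9306

The evidence increased P(H₁) from 0.5885 to 0.9306.


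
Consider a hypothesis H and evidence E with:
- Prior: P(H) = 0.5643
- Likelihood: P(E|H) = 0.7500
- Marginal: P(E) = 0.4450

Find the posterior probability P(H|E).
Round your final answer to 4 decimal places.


Using Bayes' theorem:

P(H|E) = P(E|H) × P(H) / P(E)
       = 0.7500 × 0.5643 / 0.4450
       = 0.42322500 / 0.4450
       = 0.9511

The evidence strengthens our belief in H.
Prior: 0.5643 → Posterior: 0.9511


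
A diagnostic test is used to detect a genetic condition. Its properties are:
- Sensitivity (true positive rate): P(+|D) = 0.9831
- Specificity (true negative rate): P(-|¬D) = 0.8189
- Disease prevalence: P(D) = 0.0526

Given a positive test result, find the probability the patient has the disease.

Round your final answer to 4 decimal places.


Let D = has disease, + = positive test

Given:
- P(D) = 0.0526 (prevalence)
- P(+|D) = 0.9831 (sensitivity)
- P(-|¬D) = 0.8189 (specificity)
- P(+|¬D) = 0.1811 (false positive rate = 1 - specificity)

Step 1: Find P(+)
P(+) = P(+|D)P(D) + P(+|¬D)P(¬D)
     = 0.9831 × 0.0526 + 0.1811 × 0.9474
     = 0.05171106 + 0.17157414
     = 0.22328520

Step 2: Apply Bayes' theorem for P(D|+)
P(D|+) = P(+|D)P(D) / P(+)
       = 0.05171106 / 0.22328520
       = 0.2316


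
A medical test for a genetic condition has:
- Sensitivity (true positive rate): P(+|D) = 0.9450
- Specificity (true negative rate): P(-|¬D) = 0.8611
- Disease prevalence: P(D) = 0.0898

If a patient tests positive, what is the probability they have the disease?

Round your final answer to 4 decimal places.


Let D = has disease, + = positive test

Given:
- P(D) = 0.0898 (prevalence)
- P(+|D) = 0.9450 (sensitivity)
- P(-|¬D) = 0.8611 (specificity)
- P(+|¬D) = 0.1389 (false positive rate = 1 - specificity)

Step 1: Find P(+)
P(+) = P(+|D)P(D) + P(+|¬D)P(¬D)
     = 0.9450 × 0.0898 + 0.1389 × 0.9102
     = 0.08486100 + 0.12642678
     = 0.21128778

Step 2: Apply Bayes' theorem for P(D|+)
P(D|+) = P(+|D)P(D) / P(+)
       = 0.08486100 / 0.21128778
       = 0.4016


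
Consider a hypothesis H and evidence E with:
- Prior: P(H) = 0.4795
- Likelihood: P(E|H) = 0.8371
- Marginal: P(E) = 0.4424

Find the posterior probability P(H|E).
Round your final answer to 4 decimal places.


Using Bayes' theorem:

P(H|E) = P(E|H) × P(H) / P(E)
       = 0.8371 × 0.4795 / 0.4424
       = 0.40138945 / 0.4424
       = 0.9073

The evidence strengthens our belief in H.
Prior: 0.4795 → Posterior: 0.9073


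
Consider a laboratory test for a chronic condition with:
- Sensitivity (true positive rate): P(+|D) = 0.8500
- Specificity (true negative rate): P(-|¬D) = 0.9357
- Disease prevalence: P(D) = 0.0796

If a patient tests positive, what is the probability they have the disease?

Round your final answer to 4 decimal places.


Let D = has disease, + = positive test

Given:
- P(D) = 0.0796 (prevalence)
- P(+|D) = 0.8500 (sensitivity)
- P(-|¬D) = 0.9357 (specificity)
- P(+|¬D) = 0.0643 (false positive rate = 1 - specificity)

Step 1: Find P(+)
P(+) = P(+|D)P(D) + P(+|¬D)P(¬D)
     = 0.8500 × 0.0796 + 0.0643 × 0.9204
     = 0.06766000 + 0.05918172
     = 0.12684172

Step 2: Apply Bayes' theorem for P(D|+)
P(D|+) = P(+|D)P(D) / P(+)
       = 0.06766000 / 0.12684172
       = 0.5334
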